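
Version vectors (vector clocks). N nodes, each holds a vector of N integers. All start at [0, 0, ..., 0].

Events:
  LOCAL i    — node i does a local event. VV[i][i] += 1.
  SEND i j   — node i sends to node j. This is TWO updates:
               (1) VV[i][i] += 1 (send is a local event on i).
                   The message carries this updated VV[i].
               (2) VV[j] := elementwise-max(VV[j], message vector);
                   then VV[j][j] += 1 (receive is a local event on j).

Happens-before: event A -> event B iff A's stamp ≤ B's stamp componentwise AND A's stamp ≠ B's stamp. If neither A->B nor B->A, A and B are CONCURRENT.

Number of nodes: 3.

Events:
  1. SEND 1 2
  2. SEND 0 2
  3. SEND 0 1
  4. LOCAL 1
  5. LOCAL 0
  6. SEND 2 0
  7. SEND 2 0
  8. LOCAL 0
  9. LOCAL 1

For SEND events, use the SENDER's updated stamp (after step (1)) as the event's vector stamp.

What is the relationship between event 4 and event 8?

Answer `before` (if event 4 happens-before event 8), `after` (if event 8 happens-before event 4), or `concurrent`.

Answer: concurrent

Derivation:
Initial: VV[0]=[0, 0, 0]
Initial: VV[1]=[0, 0, 0]
Initial: VV[2]=[0, 0, 0]
Event 1: SEND 1->2: VV[1][1]++ -> VV[1]=[0, 1, 0], msg_vec=[0, 1, 0]; VV[2]=max(VV[2],msg_vec) then VV[2][2]++ -> VV[2]=[0, 1, 1]
Event 2: SEND 0->2: VV[0][0]++ -> VV[0]=[1, 0, 0], msg_vec=[1, 0, 0]; VV[2]=max(VV[2],msg_vec) then VV[2][2]++ -> VV[2]=[1, 1, 2]
Event 3: SEND 0->1: VV[0][0]++ -> VV[0]=[2, 0, 0], msg_vec=[2, 0, 0]; VV[1]=max(VV[1],msg_vec) then VV[1][1]++ -> VV[1]=[2, 2, 0]
Event 4: LOCAL 1: VV[1][1]++ -> VV[1]=[2, 3, 0]
Event 5: LOCAL 0: VV[0][0]++ -> VV[0]=[3, 0, 0]
Event 6: SEND 2->0: VV[2][2]++ -> VV[2]=[1, 1, 3], msg_vec=[1, 1, 3]; VV[0]=max(VV[0],msg_vec) then VV[0][0]++ -> VV[0]=[4, 1, 3]
Event 7: SEND 2->0: VV[2][2]++ -> VV[2]=[1, 1, 4], msg_vec=[1, 1, 4]; VV[0]=max(VV[0],msg_vec) then VV[0][0]++ -> VV[0]=[5, 1, 4]
Event 8: LOCAL 0: VV[0][0]++ -> VV[0]=[6, 1, 4]
Event 9: LOCAL 1: VV[1][1]++ -> VV[1]=[2, 4, 0]
Event 4 stamp: [2, 3, 0]
Event 8 stamp: [6, 1, 4]
[2, 3, 0] <= [6, 1, 4]? False
[6, 1, 4] <= [2, 3, 0]? False
Relation: concurrent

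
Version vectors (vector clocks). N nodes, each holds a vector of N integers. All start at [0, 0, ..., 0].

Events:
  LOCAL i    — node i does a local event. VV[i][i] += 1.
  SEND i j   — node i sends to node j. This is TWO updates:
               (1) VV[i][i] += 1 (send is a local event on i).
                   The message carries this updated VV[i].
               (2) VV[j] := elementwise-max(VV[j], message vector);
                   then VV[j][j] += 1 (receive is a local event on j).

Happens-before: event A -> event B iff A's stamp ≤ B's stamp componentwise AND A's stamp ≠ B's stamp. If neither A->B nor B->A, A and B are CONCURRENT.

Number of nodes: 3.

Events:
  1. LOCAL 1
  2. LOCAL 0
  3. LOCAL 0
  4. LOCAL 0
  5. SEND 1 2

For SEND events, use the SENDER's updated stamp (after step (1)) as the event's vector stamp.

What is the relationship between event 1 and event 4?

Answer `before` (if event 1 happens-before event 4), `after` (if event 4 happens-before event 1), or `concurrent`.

Initial: VV[0]=[0, 0, 0]
Initial: VV[1]=[0, 0, 0]
Initial: VV[2]=[0, 0, 0]
Event 1: LOCAL 1: VV[1][1]++ -> VV[1]=[0, 1, 0]
Event 2: LOCAL 0: VV[0][0]++ -> VV[0]=[1, 0, 0]
Event 3: LOCAL 0: VV[0][0]++ -> VV[0]=[2, 0, 0]
Event 4: LOCAL 0: VV[0][0]++ -> VV[0]=[3, 0, 0]
Event 5: SEND 1->2: VV[1][1]++ -> VV[1]=[0, 2, 0], msg_vec=[0, 2, 0]; VV[2]=max(VV[2],msg_vec) then VV[2][2]++ -> VV[2]=[0, 2, 1]
Event 1 stamp: [0, 1, 0]
Event 4 stamp: [3, 0, 0]
[0, 1, 0] <= [3, 0, 0]? False
[3, 0, 0] <= [0, 1, 0]? False
Relation: concurrent

Answer: concurrent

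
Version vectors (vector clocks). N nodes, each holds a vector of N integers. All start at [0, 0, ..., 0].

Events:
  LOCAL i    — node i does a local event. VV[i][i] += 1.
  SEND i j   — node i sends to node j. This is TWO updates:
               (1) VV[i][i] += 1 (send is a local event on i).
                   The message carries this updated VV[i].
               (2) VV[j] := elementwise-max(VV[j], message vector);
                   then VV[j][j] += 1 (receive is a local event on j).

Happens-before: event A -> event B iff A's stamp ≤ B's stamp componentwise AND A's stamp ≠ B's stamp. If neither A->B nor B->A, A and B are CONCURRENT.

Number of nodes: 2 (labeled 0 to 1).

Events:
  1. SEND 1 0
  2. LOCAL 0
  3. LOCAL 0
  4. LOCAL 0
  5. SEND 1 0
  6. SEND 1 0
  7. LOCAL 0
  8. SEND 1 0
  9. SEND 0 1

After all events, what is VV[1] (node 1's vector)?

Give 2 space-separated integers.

Answer: 9 5

Derivation:
Initial: VV[0]=[0, 0]
Initial: VV[1]=[0, 0]
Event 1: SEND 1->0: VV[1][1]++ -> VV[1]=[0, 1], msg_vec=[0, 1]; VV[0]=max(VV[0],msg_vec) then VV[0][0]++ -> VV[0]=[1, 1]
Event 2: LOCAL 0: VV[0][0]++ -> VV[0]=[2, 1]
Event 3: LOCAL 0: VV[0][0]++ -> VV[0]=[3, 1]
Event 4: LOCAL 0: VV[0][0]++ -> VV[0]=[4, 1]
Event 5: SEND 1->0: VV[1][1]++ -> VV[1]=[0, 2], msg_vec=[0, 2]; VV[0]=max(VV[0],msg_vec) then VV[0][0]++ -> VV[0]=[5, 2]
Event 6: SEND 1->0: VV[1][1]++ -> VV[1]=[0, 3], msg_vec=[0, 3]; VV[0]=max(VV[0],msg_vec) then VV[0][0]++ -> VV[0]=[6, 3]
Event 7: LOCAL 0: VV[0][0]++ -> VV[0]=[7, 3]
Event 8: SEND 1->0: VV[1][1]++ -> VV[1]=[0, 4], msg_vec=[0, 4]; VV[0]=max(VV[0],msg_vec) then VV[0][0]++ -> VV[0]=[8, 4]
Event 9: SEND 0->1: VV[0][0]++ -> VV[0]=[9, 4], msg_vec=[9, 4]; VV[1]=max(VV[1],msg_vec) then VV[1][1]++ -> VV[1]=[9, 5]
Final vectors: VV[0]=[9, 4]; VV[1]=[9, 5]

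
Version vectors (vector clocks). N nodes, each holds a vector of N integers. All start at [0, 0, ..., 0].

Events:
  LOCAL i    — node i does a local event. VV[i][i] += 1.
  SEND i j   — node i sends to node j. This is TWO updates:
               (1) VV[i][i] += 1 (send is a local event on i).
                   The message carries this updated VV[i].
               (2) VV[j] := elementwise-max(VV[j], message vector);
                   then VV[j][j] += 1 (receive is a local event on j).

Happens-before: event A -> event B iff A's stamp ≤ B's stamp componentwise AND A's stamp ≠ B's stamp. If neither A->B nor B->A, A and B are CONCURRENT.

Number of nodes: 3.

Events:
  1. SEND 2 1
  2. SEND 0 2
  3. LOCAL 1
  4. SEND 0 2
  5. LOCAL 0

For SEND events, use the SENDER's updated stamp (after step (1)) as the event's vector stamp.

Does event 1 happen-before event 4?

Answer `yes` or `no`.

Initial: VV[0]=[0, 0, 0]
Initial: VV[1]=[0, 0, 0]
Initial: VV[2]=[0, 0, 0]
Event 1: SEND 2->1: VV[2][2]++ -> VV[2]=[0, 0, 1], msg_vec=[0, 0, 1]; VV[1]=max(VV[1],msg_vec) then VV[1][1]++ -> VV[1]=[0, 1, 1]
Event 2: SEND 0->2: VV[0][0]++ -> VV[0]=[1, 0, 0], msg_vec=[1, 0, 0]; VV[2]=max(VV[2],msg_vec) then VV[2][2]++ -> VV[2]=[1, 0, 2]
Event 3: LOCAL 1: VV[1][1]++ -> VV[1]=[0, 2, 1]
Event 4: SEND 0->2: VV[0][0]++ -> VV[0]=[2, 0, 0], msg_vec=[2, 0, 0]; VV[2]=max(VV[2],msg_vec) then VV[2][2]++ -> VV[2]=[2, 0, 3]
Event 5: LOCAL 0: VV[0][0]++ -> VV[0]=[3, 0, 0]
Event 1 stamp: [0, 0, 1]
Event 4 stamp: [2, 0, 0]
[0, 0, 1] <= [2, 0, 0]? False. Equal? False. Happens-before: False

Answer: no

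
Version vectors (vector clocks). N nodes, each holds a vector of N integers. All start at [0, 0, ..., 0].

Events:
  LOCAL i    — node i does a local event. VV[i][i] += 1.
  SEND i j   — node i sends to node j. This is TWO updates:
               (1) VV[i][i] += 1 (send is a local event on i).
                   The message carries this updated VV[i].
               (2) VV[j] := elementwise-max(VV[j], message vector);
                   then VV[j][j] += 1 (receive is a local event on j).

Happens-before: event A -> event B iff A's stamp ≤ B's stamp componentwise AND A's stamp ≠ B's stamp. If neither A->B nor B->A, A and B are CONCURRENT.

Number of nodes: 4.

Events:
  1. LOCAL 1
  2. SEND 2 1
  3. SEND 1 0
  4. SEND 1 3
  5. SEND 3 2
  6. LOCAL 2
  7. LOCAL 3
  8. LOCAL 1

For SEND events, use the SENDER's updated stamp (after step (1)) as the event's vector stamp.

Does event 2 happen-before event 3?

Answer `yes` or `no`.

Answer: yes

Derivation:
Initial: VV[0]=[0, 0, 0, 0]
Initial: VV[1]=[0, 0, 0, 0]
Initial: VV[2]=[0, 0, 0, 0]
Initial: VV[3]=[0, 0, 0, 0]
Event 1: LOCAL 1: VV[1][1]++ -> VV[1]=[0, 1, 0, 0]
Event 2: SEND 2->1: VV[2][2]++ -> VV[2]=[0, 0, 1, 0], msg_vec=[0, 0, 1, 0]; VV[1]=max(VV[1],msg_vec) then VV[1][1]++ -> VV[1]=[0, 2, 1, 0]
Event 3: SEND 1->0: VV[1][1]++ -> VV[1]=[0, 3, 1, 0], msg_vec=[0, 3, 1, 0]; VV[0]=max(VV[0],msg_vec) then VV[0][0]++ -> VV[0]=[1, 3, 1, 0]
Event 4: SEND 1->3: VV[1][1]++ -> VV[1]=[0, 4, 1, 0], msg_vec=[0, 4, 1, 0]; VV[3]=max(VV[3],msg_vec) then VV[3][3]++ -> VV[3]=[0, 4, 1, 1]
Event 5: SEND 3->2: VV[3][3]++ -> VV[3]=[0, 4, 1, 2], msg_vec=[0, 4, 1, 2]; VV[2]=max(VV[2],msg_vec) then VV[2][2]++ -> VV[2]=[0, 4, 2, 2]
Event 6: LOCAL 2: VV[2][2]++ -> VV[2]=[0, 4, 3, 2]
Event 7: LOCAL 3: VV[3][3]++ -> VV[3]=[0, 4, 1, 3]
Event 8: LOCAL 1: VV[1][1]++ -> VV[1]=[0, 5, 1, 0]
Event 2 stamp: [0, 0, 1, 0]
Event 3 stamp: [0, 3, 1, 0]
[0, 0, 1, 0] <= [0, 3, 1, 0]? True. Equal? False. Happens-before: True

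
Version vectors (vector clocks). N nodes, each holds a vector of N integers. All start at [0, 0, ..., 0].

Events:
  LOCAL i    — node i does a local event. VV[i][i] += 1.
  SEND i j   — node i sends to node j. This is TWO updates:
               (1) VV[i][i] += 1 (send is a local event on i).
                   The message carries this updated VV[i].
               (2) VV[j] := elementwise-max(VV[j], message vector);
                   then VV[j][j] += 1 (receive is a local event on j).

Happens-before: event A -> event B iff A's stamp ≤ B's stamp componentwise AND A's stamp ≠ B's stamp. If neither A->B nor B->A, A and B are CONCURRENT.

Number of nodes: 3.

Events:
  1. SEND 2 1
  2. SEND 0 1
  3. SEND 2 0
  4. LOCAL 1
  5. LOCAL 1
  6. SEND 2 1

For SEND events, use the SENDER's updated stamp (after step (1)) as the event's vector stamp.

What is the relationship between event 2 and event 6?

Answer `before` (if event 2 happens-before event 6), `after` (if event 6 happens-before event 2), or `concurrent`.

Answer: concurrent

Derivation:
Initial: VV[0]=[0, 0, 0]
Initial: VV[1]=[0, 0, 0]
Initial: VV[2]=[0, 0, 0]
Event 1: SEND 2->1: VV[2][2]++ -> VV[2]=[0, 0, 1], msg_vec=[0, 0, 1]; VV[1]=max(VV[1],msg_vec) then VV[1][1]++ -> VV[1]=[0, 1, 1]
Event 2: SEND 0->1: VV[0][0]++ -> VV[0]=[1, 0, 0], msg_vec=[1, 0, 0]; VV[1]=max(VV[1],msg_vec) then VV[1][1]++ -> VV[1]=[1, 2, 1]
Event 3: SEND 2->0: VV[2][2]++ -> VV[2]=[0, 0, 2], msg_vec=[0, 0, 2]; VV[0]=max(VV[0],msg_vec) then VV[0][0]++ -> VV[0]=[2, 0, 2]
Event 4: LOCAL 1: VV[1][1]++ -> VV[1]=[1, 3, 1]
Event 5: LOCAL 1: VV[1][1]++ -> VV[1]=[1, 4, 1]
Event 6: SEND 2->1: VV[2][2]++ -> VV[2]=[0, 0, 3], msg_vec=[0, 0, 3]; VV[1]=max(VV[1],msg_vec) then VV[1][1]++ -> VV[1]=[1, 5, 3]
Event 2 stamp: [1, 0, 0]
Event 6 stamp: [0, 0, 3]
[1, 0, 0] <= [0, 0, 3]? False
[0, 0, 3] <= [1, 0, 0]? False
Relation: concurrent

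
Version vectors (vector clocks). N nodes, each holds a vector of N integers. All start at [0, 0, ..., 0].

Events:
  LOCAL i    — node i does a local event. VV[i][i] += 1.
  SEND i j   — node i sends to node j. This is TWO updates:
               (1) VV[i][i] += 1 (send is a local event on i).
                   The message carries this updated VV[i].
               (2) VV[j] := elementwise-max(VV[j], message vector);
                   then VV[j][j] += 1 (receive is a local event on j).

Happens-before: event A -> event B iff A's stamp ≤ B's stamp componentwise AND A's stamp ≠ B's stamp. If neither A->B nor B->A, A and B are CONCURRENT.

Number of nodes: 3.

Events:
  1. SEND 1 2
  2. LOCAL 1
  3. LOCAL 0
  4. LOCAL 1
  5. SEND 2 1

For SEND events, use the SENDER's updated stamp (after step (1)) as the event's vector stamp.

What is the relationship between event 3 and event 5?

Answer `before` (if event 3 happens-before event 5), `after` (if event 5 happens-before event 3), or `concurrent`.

Answer: concurrent

Derivation:
Initial: VV[0]=[0, 0, 0]
Initial: VV[1]=[0, 0, 0]
Initial: VV[2]=[0, 0, 0]
Event 1: SEND 1->2: VV[1][1]++ -> VV[1]=[0, 1, 0], msg_vec=[0, 1, 0]; VV[2]=max(VV[2],msg_vec) then VV[2][2]++ -> VV[2]=[0, 1, 1]
Event 2: LOCAL 1: VV[1][1]++ -> VV[1]=[0, 2, 0]
Event 3: LOCAL 0: VV[0][0]++ -> VV[0]=[1, 0, 0]
Event 4: LOCAL 1: VV[1][1]++ -> VV[1]=[0, 3, 0]
Event 5: SEND 2->1: VV[2][2]++ -> VV[2]=[0, 1, 2], msg_vec=[0, 1, 2]; VV[1]=max(VV[1],msg_vec) then VV[1][1]++ -> VV[1]=[0, 4, 2]
Event 3 stamp: [1, 0, 0]
Event 5 stamp: [0, 1, 2]
[1, 0, 0] <= [0, 1, 2]? False
[0, 1, 2] <= [1, 0, 0]? False
Relation: concurrent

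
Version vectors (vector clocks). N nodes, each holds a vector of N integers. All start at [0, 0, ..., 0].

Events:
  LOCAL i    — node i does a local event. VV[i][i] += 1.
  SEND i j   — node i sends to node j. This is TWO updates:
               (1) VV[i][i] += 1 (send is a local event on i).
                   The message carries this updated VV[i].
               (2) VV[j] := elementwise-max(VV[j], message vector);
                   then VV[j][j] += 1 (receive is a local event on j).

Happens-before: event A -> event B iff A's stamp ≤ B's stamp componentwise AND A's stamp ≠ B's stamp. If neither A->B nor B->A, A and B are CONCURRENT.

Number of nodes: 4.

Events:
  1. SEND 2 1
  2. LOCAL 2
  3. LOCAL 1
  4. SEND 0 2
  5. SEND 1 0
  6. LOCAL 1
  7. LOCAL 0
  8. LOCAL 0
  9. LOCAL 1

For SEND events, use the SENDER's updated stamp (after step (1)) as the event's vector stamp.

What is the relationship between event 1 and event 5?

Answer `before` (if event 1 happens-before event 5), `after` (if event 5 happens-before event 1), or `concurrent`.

Answer: before

Derivation:
Initial: VV[0]=[0, 0, 0, 0]
Initial: VV[1]=[0, 0, 0, 0]
Initial: VV[2]=[0, 0, 0, 0]
Initial: VV[3]=[0, 0, 0, 0]
Event 1: SEND 2->1: VV[2][2]++ -> VV[2]=[0, 0, 1, 0], msg_vec=[0, 0, 1, 0]; VV[1]=max(VV[1],msg_vec) then VV[1][1]++ -> VV[1]=[0, 1, 1, 0]
Event 2: LOCAL 2: VV[2][2]++ -> VV[2]=[0, 0, 2, 0]
Event 3: LOCAL 1: VV[1][1]++ -> VV[1]=[0, 2, 1, 0]
Event 4: SEND 0->2: VV[0][0]++ -> VV[0]=[1, 0, 0, 0], msg_vec=[1, 0, 0, 0]; VV[2]=max(VV[2],msg_vec) then VV[2][2]++ -> VV[2]=[1, 0, 3, 0]
Event 5: SEND 1->0: VV[1][1]++ -> VV[1]=[0, 3, 1, 0], msg_vec=[0, 3, 1, 0]; VV[0]=max(VV[0],msg_vec) then VV[0][0]++ -> VV[0]=[2, 3, 1, 0]
Event 6: LOCAL 1: VV[1][1]++ -> VV[1]=[0, 4, 1, 0]
Event 7: LOCAL 0: VV[0][0]++ -> VV[0]=[3, 3, 1, 0]
Event 8: LOCAL 0: VV[0][0]++ -> VV[0]=[4, 3, 1, 0]
Event 9: LOCAL 1: VV[1][1]++ -> VV[1]=[0, 5, 1, 0]
Event 1 stamp: [0, 0, 1, 0]
Event 5 stamp: [0, 3, 1, 0]
[0, 0, 1, 0] <= [0, 3, 1, 0]? True
[0, 3, 1, 0] <= [0, 0, 1, 0]? False
Relation: before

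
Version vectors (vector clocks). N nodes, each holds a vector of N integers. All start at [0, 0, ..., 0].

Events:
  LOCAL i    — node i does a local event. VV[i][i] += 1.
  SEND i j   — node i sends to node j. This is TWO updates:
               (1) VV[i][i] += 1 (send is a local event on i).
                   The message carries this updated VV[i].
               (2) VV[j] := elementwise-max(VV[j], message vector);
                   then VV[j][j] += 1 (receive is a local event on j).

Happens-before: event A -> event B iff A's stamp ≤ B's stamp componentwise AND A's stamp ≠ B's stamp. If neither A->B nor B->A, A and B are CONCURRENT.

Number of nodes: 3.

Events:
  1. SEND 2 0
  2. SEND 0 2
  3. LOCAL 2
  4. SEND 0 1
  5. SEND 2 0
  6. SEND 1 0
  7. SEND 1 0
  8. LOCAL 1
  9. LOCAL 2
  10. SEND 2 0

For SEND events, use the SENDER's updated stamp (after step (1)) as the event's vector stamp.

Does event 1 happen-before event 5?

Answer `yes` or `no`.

Answer: yes

Derivation:
Initial: VV[0]=[0, 0, 0]
Initial: VV[1]=[0, 0, 0]
Initial: VV[2]=[0, 0, 0]
Event 1: SEND 2->0: VV[2][2]++ -> VV[2]=[0, 0, 1], msg_vec=[0, 0, 1]; VV[0]=max(VV[0],msg_vec) then VV[0][0]++ -> VV[0]=[1, 0, 1]
Event 2: SEND 0->2: VV[0][0]++ -> VV[0]=[2, 0, 1], msg_vec=[2, 0, 1]; VV[2]=max(VV[2],msg_vec) then VV[2][2]++ -> VV[2]=[2, 0, 2]
Event 3: LOCAL 2: VV[2][2]++ -> VV[2]=[2, 0, 3]
Event 4: SEND 0->1: VV[0][0]++ -> VV[0]=[3, 0, 1], msg_vec=[3, 0, 1]; VV[1]=max(VV[1],msg_vec) then VV[1][1]++ -> VV[1]=[3, 1, 1]
Event 5: SEND 2->0: VV[2][2]++ -> VV[2]=[2, 0, 4], msg_vec=[2, 0, 4]; VV[0]=max(VV[0],msg_vec) then VV[0][0]++ -> VV[0]=[4, 0, 4]
Event 6: SEND 1->0: VV[1][1]++ -> VV[1]=[3, 2, 1], msg_vec=[3, 2, 1]; VV[0]=max(VV[0],msg_vec) then VV[0][0]++ -> VV[0]=[5, 2, 4]
Event 7: SEND 1->0: VV[1][1]++ -> VV[1]=[3, 3, 1], msg_vec=[3, 3, 1]; VV[0]=max(VV[0],msg_vec) then VV[0][0]++ -> VV[0]=[6, 3, 4]
Event 8: LOCAL 1: VV[1][1]++ -> VV[1]=[3, 4, 1]
Event 9: LOCAL 2: VV[2][2]++ -> VV[2]=[2, 0, 5]
Event 10: SEND 2->0: VV[2][2]++ -> VV[2]=[2, 0, 6], msg_vec=[2, 0, 6]; VV[0]=max(VV[0],msg_vec) then VV[0][0]++ -> VV[0]=[7, 3, 6]
Event 1 stamp: [0, 0, 1]
Event 5 stamp: [2, 0, 4]
[0, 0, 1] <= [2, 0, 4]? True. Equal? False. Happens-before: True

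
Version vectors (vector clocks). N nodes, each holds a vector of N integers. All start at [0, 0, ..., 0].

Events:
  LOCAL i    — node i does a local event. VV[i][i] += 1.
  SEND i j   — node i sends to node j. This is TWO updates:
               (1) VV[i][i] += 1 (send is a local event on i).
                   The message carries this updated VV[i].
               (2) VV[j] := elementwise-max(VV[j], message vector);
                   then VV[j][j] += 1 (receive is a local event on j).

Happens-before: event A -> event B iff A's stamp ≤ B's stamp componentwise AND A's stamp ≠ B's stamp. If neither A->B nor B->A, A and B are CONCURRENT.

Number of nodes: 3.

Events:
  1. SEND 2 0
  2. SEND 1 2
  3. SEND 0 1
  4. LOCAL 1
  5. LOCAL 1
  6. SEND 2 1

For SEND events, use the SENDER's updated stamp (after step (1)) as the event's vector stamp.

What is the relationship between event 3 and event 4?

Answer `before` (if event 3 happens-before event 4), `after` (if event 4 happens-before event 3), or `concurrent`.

Initial: VV[0]=[0, 0, 0]
Initial: VV[1]=[0, 0, 0]
Initial: VV[2]=[0, 0, 0]
Event 1: SEND 2->0: VV[2][2]++ -> VV[2]=[0, 0, 1], msg_vec=[0, 0, 1]; VV[0]=max(VV[0],msg_vec) then VV[0][0]++ -> VV[0]=[1, 0, 1]
Event 2: SEND 1->2: VV[1][1]++ -> VV[1]=[0, 1, 0], msg_vec=[0, 1, 0]; VV[2]=max(VV[2],msg_vec) then VV[2][2]++ -> VV[2]=[0, 1, 2]
Event 3: SEND 0->1: VV[0][0]++ -> VV[0]=[2, 0, 1], msg_vec=[2, 0, 1]; VV[1]=max(VV[1],msg_vec) then VV[1][1]++ -> VV[1]=[2, 2, 1]
Event 4: LOCAL 1: VV[1][1]++ -> VV[1]=[2, 3, 1]
Event 5: LOCAL 1: VV[1][1]++ -> VV[1]=[2, 4, 1]
Event 6: SEND 2->1: VV[2][2]++ -> VV[2]=[0, 1, 3], msg_vec=[0, 1, 3]; VV[1]=max(VV[1],msg_vec) then VV[1][1]++ -> VV[1]=[2, 5, 3]
Event 3 stamp: [2, 0, 1]
Event 4 stamp: [2, 3, 1]
[2, 0, 1] <= [2, 3, 1]? True
[2, 3, 1] <= [2, 0, 1]? False
Relation: before

Answer: before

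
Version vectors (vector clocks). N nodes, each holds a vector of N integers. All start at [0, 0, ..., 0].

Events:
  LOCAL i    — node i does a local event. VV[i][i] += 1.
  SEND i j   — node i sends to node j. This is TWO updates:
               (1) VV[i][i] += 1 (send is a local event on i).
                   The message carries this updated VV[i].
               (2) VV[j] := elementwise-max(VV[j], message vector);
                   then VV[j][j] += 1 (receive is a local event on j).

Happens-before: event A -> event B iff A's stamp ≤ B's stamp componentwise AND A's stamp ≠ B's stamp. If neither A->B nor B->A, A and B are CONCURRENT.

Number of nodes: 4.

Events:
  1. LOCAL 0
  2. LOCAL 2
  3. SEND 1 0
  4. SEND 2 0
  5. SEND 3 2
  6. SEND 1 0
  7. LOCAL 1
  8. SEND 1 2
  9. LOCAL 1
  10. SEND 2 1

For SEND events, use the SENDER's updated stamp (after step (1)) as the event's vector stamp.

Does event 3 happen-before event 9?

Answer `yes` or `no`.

Initial: VV[0]=[0, 0, 0, 0]
Initial: VV[1]=[0, 0, 0, 0]
Initial: VV[2]=[0, 0, 0, 0]
Initial: VV[3]=[0, 0, 0, 0]
Event 1: LOCAL 0: VV[0][0]++ -> VV[0]=[1, 0, 0, 0]
Event 2: LOCAL 2: VV[2][2]++ -> VV[2]=[0, 0, 1, 0]
Event 3: SEND 1->0: VV[1][1]++ -> VV[1]=[0, 1, 0, 0], msg_vec=[0, 1, 0, 0]; VV[0]=max(VV[0],msg_vec) then VV[0][0]++ -> VV[0]=[2, 1, 0, 0]
Event 4: SEND 2->0: VV[2][2]++ -> VV[2]=[0, 0, 2, 0], msg_vec=[0, 0, 2, 0]; VV[0]=max(VV[0],msg_vec) then VV[0][0]++ -> VV[0]=[3, 1, 2, 0]
Event 5: SEND 3->2: VV[3][3]++ -> VV[3]=[0, 0, 0, 1], msg_vec=[0, 0, 0, 1]; VV[2]=max(VV[2],msg_vec) then VV[2][2]++ -> VV[2]=[0, 0, 3, 1]
Event 6: SEND 1->0: VV[1][1]++ -> VV[1]=[0, 2, 0, 0], msg_vec=[0, 2, 0, 0]; VV[0]=max(VV[0],msg_vec) then VV[0][0]++ -> VV[0]=[4, 2, 2, 0]
Event 7: LOCAL 1: VV[1][1]++ -> VV[1]=[0, 3, 0, 0]
Event 8: SEND 1->2: VV[1][1]++ -> VV[1]=[0, 4, 0, 0], msg_vec=[0, 4, 0, 0]; VV[2]=max(VV[2],msg_vec) then VV[2][2]++ -> VV[2]=[0, 4, 4, 1]
Event 9: LOCAL 1: VV[1][1]++ -> VV[1]=[0, 5, 0, 0]
Event 10: SEND 2->1: VV[2][2]++ -> VV[2]=[0, 4, 5, 1], msg_vec=[0, 4, 5, 1]; VV[1]=max(VV[1],msg_vec) then VV[1][1]++ -> VV[1]=[0, 6, 5, 1]
Event 3 stamp: [0, 1, 0, 0]
Event 9 stamp: [0, 5, 0, 0]
[0, 1, 0, 0] <= [0, 5, 0, 0]? True. Equal? False. Happens-before: True

Answer: yes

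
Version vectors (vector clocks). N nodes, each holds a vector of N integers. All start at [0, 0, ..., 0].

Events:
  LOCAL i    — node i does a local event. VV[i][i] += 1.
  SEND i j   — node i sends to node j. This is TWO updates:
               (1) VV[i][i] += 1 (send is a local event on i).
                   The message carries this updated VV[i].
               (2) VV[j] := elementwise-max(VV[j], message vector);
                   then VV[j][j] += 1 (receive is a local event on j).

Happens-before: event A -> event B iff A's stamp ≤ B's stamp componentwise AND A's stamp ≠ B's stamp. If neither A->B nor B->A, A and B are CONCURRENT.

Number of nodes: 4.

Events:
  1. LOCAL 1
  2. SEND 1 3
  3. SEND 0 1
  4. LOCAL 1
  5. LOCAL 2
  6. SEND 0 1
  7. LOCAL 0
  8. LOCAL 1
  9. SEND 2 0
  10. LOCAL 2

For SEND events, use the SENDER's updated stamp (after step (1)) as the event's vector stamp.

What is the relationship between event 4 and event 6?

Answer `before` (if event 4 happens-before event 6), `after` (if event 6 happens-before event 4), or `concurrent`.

Answer: concurrent

Derivation:
Initial: VV[0]=[0, 0, 0, 0]
Initial: VV[1]=[0, 0, 0, 0]
Initial: VV[2]=[0, 0, 0, 0]
Initial: VV[3]=[0, 0, 0, 0]
Event 1: LOCAL 1: VV[1][1]++ -> VV[1]=[0, 1, 0, 0]
Event 2: SEND 1->3: VV[1][1]++ -> VV[1]=[0, 2, 0, 0], msg_vec=[0, 2, 0, 0]; VV[3]=max(VV[3],msg_vec) then VV[3][3]++ -> VV[3]=[0, 2, 0, 1]
Event 3: SEND 0->1: VV[0][0]++ -> VV[0]=[1, 0, 0, 0], msg_vec=[1, 0, 0, 0]; VV[1]=max(VV[1],msg_vec) then VV[1][1]++ -> VV[1]=[1, 3, 0, 0]
Event 4: LOCAL 1: VV[1][1]++ -> VV[1]=[1, 4, 0, 0]
Event 5: LOCAL 2: VV[2][2]++ -> VV[2]=[0, 0, 1, 0]
Event 6: SEND 0->1: VV[0][0]++ -> VV[0]=[2, 0, 0, 0], msg_vec=[2, 0, 0, 0]; VV[1]=max(VV[1],msg_vec) then VV[1][1]++ -> VV[1]=[2, 5, 0, 0]
Event 7: LOCAL 0: VV[0][0]++ -> VV[0]=[3, 0, 0, 0]
Event 8: LOCAL 1: VV[1][1]++ -> VV[1]=[2, 6, 0, 0]
Event 9: SEND 2->0: VV[2][2]++ -> VV[2]=[0, 0, 2, 0], msg_vec=[0, 0, 2, 0]; VV[0]=max(VV[0],msg_vec) then VV[0][0]++ -> VV[0]=[4, 0, 2, 0]
Event 10: LOCAL 2: VV[2][2]++ -> VV[2]=[0, 0, 3, 0]
Event 4 stamp: [1, 4, 0, 0]
Event 6 stamp: [2, 0, 0, 0]
[1, 4, 0, 0] <= [2, 0, 0, 0]? False
[2, 0, 0, 0] <= [1, 4, 0, 0]? False
Relation: concurrent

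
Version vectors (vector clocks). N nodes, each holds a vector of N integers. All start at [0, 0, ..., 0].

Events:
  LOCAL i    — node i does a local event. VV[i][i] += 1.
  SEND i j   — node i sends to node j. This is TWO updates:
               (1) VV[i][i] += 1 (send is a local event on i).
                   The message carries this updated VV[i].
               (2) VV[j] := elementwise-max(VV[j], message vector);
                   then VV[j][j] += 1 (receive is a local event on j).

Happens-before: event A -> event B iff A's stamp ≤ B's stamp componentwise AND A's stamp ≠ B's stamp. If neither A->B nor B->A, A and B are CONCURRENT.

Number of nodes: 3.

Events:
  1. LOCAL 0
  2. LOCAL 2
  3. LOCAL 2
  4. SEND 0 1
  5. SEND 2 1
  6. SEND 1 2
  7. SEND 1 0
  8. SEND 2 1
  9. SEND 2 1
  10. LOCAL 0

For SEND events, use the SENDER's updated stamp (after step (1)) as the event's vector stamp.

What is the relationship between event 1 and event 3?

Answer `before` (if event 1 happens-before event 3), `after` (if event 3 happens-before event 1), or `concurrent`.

Initial: VV[0]=[0, 0, 0]
Initial: VV[1]=[0, 0, 0]
Initial: VV[2]=[0, 0, 0]
Event 1: LOCAL 0: VV[0][0]++ -> VV[0]=[1, 0, 0]
Event 2: LOCAL 2: VV[2][2]++ -> VV[2]=[0, 0, 1]
Event 3: LOCAL 2: VV[2][2]++ -> VV[2]=[0, 0, 2]
Event 4: SEND 0->1: VV[0][0]++ -> VV[0]=[2, 0, 0], msg_vec=[2, 0, 0]; VV[1]=max(VV[1],msg_vec) then VV[1][1]++ -> VV[1]=[2, 1, 0]
Event 5: SEND 2->1: VV[2][2]++ -> VV[2]=[0, 0, 3], msg_vec=[0, 0, 3]; VV[1]=max(VV[1],msg_vec) then VV[1][1]++ -> VV[1]=[2, 2, 3]
Event 6: SEND 1->2: VV[1][1]++ -> VV[1]=[2, 3, 3], msg_vec=[2, 3, 3]; VV[2]=max(VV[2],msg_vec) then VV[2][2]++ -> VV[2]=[2, 3, 4]
Event 7: SEND 1->0: VV[1][1]++ -> VV[1]=[2, 4, 3], msg_vec=[2, 4, 3]; VV[0]=max(VV[0],msg_vec) then VV[0][0]++ -> VV[0]=[3, 4, 3]
Event 8: SEND 2->1: VV[2][2]++ -> VV[2]=[2, 3, 5], msg_vec=[2, 3, 5]; VV[1]=max(VV[1],msg_vec) then VV[1][1]++ -> VV[1]=[2, 5, 5]
Event 9: SEND 2->1: VV[2][2]++ -> VV[2]=[2, 3, 6], msg_vec=[2, 3, 6]; VV[1]=max(VV[1],msg_vec) then VV[1][1]++ -> VV[1]=[2, 6, 6]
Event 10: LOCAL 0: VV[0][0]++ -> VV[0]=[4, 4, 3]
Event 1 stamp: [1, 0, 0]
Event 3 stamp: [0, 0, 2]
[1, 0, 0] <= [0, 0, 2]? False
[0, 0, 2] <= [1, 0, 0]? False
Relation: concurrent

Answer: concurrent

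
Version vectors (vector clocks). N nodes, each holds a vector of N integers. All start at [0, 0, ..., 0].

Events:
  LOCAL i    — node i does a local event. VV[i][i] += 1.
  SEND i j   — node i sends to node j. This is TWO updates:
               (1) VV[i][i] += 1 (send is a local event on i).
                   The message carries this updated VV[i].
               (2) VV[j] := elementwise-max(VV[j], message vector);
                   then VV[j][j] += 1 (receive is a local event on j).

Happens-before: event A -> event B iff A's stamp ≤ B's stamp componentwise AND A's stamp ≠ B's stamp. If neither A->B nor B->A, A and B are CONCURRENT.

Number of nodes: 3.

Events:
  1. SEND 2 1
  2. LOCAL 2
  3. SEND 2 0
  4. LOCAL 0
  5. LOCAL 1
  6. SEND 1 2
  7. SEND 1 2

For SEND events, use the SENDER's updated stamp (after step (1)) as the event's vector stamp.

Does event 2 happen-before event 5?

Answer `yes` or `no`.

Initial: VV[0]=[0, 0, 0]
Initial: VV[1]=[0, 0, 0]
Initial: VV[2]=[0, 0, 0]
Event 1: SEND 2->1: VV[2][2]++ -> VV[2]=[0, 0, 1], msg_vec=[0, 0, 1]; VV[1]=max(VV[1],msg_vec) then VV[1][1]++ -> VV[1]=[0, 1, 1]
Event 2: LOCAL 2: VV[2][2]++ -> VV[2]=[0, 0, 2]
Event 3: SEND 2->0: VV[2][2]++ -> VV[2]=[0, 0, 3], msg_vec=[0, 0, 3]; VV[0]=max(VV[0],msg_vec) then VV[0][0]++ -> VV[0]=[1, 0, 3]
Event 4: LOCAL 0: VV[0][0]++ -> VV[0]=[2, 0, 3]
Event 5: LOCAL 1: VV[1][1]++ -> VV[1]=[0, 2, 1]
Event 6: SEND 1->2: VV[1][1]++ -> VV[1]=[0, 3, 1], msg_vec=[0, 3, 1]; VV[2]=max(VV[2],msg_vec) then VV[2][2]++ -> VV[2]=[0, 3, 4]
Event 7: SEND 1->2: VV[1][1]++ -> VV[1]=[0, 4, 1], msg_vec=[0, 4, 1]; VV[2]=max(VV[2],msg_vec) then VV[2][2]++ -> VV[2]=[0, 4, 5]
Event 2 stamp: [0, 0, 2]
Event 5 stamp: [0, 2, 1]
[0, 0, 2] <= [0, 2, 1]? False. Equal? False. Happens-before: False

Answer: no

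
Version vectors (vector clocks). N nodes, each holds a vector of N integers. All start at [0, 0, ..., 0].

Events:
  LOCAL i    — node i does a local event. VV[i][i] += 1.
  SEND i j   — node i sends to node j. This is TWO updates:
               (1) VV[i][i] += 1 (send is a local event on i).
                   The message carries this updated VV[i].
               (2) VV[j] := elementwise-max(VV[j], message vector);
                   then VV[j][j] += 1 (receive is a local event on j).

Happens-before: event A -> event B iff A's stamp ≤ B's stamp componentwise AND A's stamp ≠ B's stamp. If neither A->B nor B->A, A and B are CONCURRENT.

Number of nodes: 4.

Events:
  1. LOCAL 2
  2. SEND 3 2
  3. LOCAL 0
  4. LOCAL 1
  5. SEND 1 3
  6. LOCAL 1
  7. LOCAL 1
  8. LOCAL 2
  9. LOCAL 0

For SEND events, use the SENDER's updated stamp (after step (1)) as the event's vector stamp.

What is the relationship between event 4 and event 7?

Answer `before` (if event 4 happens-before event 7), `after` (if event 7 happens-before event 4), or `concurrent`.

Answer: before

Derivation:
Initial: VV[0]=[0, 0, 0, 0]
Initial: VV[1]=[0, 0, 0, 0]
Initial: VV[2]=[0, 0, 0, 0]
Initial: VV[3]=[0, 0, 0, 0]
Event 1: LOCAL 2: VV[2][2]++ -> VV[2]=[0, 0, 1, 0]
Event 2: SEND 3->2: VV[3][3]++ -> VV[3]=[0, 0, 0, 1], msg_vec=[0, 0, 0, 1]; VV[2]=max(VV[2],msg_vec) then VV[2][2]++ -> VV[2]=[0, 0, 2, 1]
Event 3: LOCAL 0: VV[0][0]++ -> VV[0]=[1, 0, 0, 0]
Event 4: LOCAL 1: VV[1][1]++ -> VV[1]=[0, 1, 0, 0]
Event 5: SEND 1->3: VV[1][1]++ -> VV[1]=[0, 2, 0, 0], msg_vec=[0, 2, 0, 0]; VV[3]=max(VV[3],msg_vec) then VV[3][3]++ -> VV[3]=[0, 2, 0, 2]
Event 6: LOCAL 1: VV[1][1]++ -> VV[1]=[0, 3, 0, 0]
Event 7: LOCAL 1: VV[1][1]++ -> VV[1]=[0, 4, 0, 0]
Event 8: LOCAL 2: VV[2][2]++ -> VV[2]=[0, 0, 3, 1]
Event 9: LOCAL 0: VV[0][0]++ -> VV[0]=[2, 0, 0, 0]
Event 4 stamp: [0, 1, 0, 0]
Event 7 stamp: [0, 4, 0, 0]
[0, 1, 0, 0] <= [0, 4, 0, 0]? True
[0, 4, 0, 0] <= [0, 1, 0, 0]? False
Relation: before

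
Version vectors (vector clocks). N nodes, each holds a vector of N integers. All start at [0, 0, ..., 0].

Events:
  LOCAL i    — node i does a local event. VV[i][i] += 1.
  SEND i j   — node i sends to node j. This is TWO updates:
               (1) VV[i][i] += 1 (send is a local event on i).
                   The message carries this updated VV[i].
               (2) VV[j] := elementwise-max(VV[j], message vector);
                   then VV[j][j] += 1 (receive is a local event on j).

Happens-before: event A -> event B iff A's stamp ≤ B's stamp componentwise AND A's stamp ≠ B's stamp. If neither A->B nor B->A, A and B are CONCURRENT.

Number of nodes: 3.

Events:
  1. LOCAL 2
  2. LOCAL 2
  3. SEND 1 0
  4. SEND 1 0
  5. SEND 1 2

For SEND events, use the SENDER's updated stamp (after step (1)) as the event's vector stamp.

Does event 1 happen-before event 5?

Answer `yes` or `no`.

Initial: VV[0]=[0, 0, 0]
Initial: VV[1]=[0, 0, 0]
Initial: VV[2]=[0, 0, 0]
Event 1: LOCAL 2: VV[2][2]++ -> VV[2]=[0, 0, 1]
Event 2: LOCAL 2: VV[2][2]++ -> VV[2]=[0, 0, 2]
Event 3: SEND 1->0: VV[1][1]++ -> VV[1]=[0, 1, 0], msg_vec=[0, 1, 0]; VV[0]=max(VV[0],msg_vec) then VV[0][0]++ -> VV[0]=[1, 1, 0]
Event 4: SEND 1->0: VV[1][1]++ -> VV[1]=[0, 2, 0], msg_vec=[0, 2, 0]; VV[0]=max(VV[0],msg_vec) then VV[0][0]++ -> VV[0]=[2, 2, 0]
Event 5: SEND 1->2: VV[1][1]++ -> VV[1]=[0, 3, 0], msg_vec=[0, 3, 0]; VV[2]=max(VV[2],msg_vec) then VV[2][2]++ -> VV[2]=[0, 3, 3]
Event 1 stamp: [0, 0, 1]
Event 5 stamp: [0, 3, 0]
[0, 0, 1] <= [0, 3, 0]? False. Equal? False. Happens-before: False

Answer: no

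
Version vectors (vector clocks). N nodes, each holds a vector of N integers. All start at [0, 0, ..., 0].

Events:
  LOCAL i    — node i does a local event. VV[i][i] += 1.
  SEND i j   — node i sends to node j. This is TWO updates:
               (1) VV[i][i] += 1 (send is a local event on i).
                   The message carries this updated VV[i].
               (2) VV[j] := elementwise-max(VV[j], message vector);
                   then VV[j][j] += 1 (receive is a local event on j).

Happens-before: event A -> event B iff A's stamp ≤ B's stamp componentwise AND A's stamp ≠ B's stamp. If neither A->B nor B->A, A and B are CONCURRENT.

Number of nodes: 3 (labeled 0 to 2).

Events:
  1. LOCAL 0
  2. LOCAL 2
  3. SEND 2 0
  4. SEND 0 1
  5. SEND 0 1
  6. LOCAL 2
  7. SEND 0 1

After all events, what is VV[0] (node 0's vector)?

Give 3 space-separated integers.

Initial: VV[0]=[0, 0, 0]
Initial: VV[1]=[0, 0, 0]
Initial: VV[2]=[0, 0, 0]
Event 1: LOCAL 0: VV[0][0]++ -> VV[0]=[1, 0, 0]
Event 2: LOCAL 2: VV[2][2]++ -> VV[2]=[0, 0, 1]
Event 3: SEND 2->0: VV[2][2]++ -> VV[2]=[0, 0, 2], msg_vec=[0, 0, 2]; VV[0]=max(VV[0],msg_vec) then VV[0][0]++ -> VV[0]=[2, 0, 2]
Event 4: SEND 0->1: VV[0][0]++ -> VV[0]=[3, 0, 2], msg_vec=[3, 0, 2]; VV[1]=max(VV[1],msg_vec) then VV[1][1]++ -> VV[1]=[3, 1, 2]
Event 5: SEND 0->1: VV[0][0]++ -> VV[0]=[4, 0, 2], msg_vec=[4, 0, 2]; VV[1]=max(VV[1],msg_vec) then VV[1][1]++ -> VV[1]=[4, 2, 2]
Event 6: LOCAL 2: VV[2][2]++ -> VV[2]=[0, 0, 3]
Event 7: SEND 0->1: VV[0][0]++ -> VV[0]=[5, 0, 2], msg_vec=[5, 0, 2]; VV[1]=max(VV[1],msg_vec) then VV[1][1]++ -> VV[1]=[5, 3, 2]
Final vectors: VV[0]=[5, 0, 2]; VV[1]=[5, 3, 2]; VV[2]=[0, 0, 3]

Answer: 5 0 2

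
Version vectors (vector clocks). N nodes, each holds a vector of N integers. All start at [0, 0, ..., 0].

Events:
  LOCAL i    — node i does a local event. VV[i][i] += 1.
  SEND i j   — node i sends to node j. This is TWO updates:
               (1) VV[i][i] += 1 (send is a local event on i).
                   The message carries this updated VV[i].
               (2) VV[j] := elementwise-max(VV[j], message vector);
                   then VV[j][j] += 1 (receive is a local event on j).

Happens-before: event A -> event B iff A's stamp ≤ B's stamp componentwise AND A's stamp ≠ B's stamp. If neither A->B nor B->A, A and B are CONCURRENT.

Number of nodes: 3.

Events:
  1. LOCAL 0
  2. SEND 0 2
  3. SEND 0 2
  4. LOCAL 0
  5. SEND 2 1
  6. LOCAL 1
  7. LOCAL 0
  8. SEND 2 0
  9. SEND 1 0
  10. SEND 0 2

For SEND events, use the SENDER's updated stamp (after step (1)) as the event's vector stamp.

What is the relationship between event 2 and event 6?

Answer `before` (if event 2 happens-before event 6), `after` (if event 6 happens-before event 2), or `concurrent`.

Answer: before

Derivation:
Initial: VV[0]=[0, 0, 0]
Initial: VV[1]=[0, 0, 0]
Initial: VV[2]=[0, 0, 0]
Event 1: LOCAL 0: VV[0][0]++ -> VV[0]=[1, 0, 0]
Event 2: SEND 0->2: VV[0][0]++ -> VV[0]=[2, 0, 0], msg_vec=[2, 0, 0]; VV[2]=max(VV[2],msg_vec) then VV[2][2]++ -> VV[2]=[2, 0, 1]
Event 3: SEND 0->2: VV[0][0]++ -> VV[0]=[3, 0, 0], msg_vec=[3, 0, 0]; VV[2]=max(VV[2],msg_vec) then VV[2][2]++ -> VV[2]=[3, 0, 2]
Event 4: LOCAL 0: VV[0][0]++ -> VV[0]=[4, 0, 0]
Event 5: SEND 2->1: VV[2][2]++ -> VV[2]=[3, 0, 3], msg_vec=[3, 0, 3]; VV[1]=max(VV[1],msg_vec) then VV[1][1]++ -> VV[1]=[3, 1, 3]
Event 6: LOCAL 1: VV[1][1]++ -> VV[1]=[3, 2, 3]
Event 7: LOCAL 0: VV[0][0]++ -> VV[0]=[5, 0, 0]
Event 8: SEND 2->0: VV[2][2]++ -> VV[2]=[3, 0, 4], msg_vec=[3, 0, 4]; VV[0]=max(VV[0],msg_vec) then VV[0][0]++ -> VV[0]=[6, 0, 4]
Event 9: SEND 1->0: VV[1][1]++ -> VV[1]=[3, 3, 3], msg_vec=[3, 3, 3]; VV[0]=max(VV[0],msg_vec) then VV[0][0]++ -> VV[0]=[7, 3, 4]
Event 10: SEND 0->2: VV[0][0]++ -> VV[0]=[8, 3, 4], msg_vec=[8, 3, 4]; VV[2]=max(VV[2],msg_vec) then VV[2][2]++ -> VV[2]=[8, 3, 5]
Event 2 stamp: [2, 0, 0]
Event 6 stamp: [3, 2, 3]
[2, 0, 0] <= [3, 2, 3]? True
[3, 2, 3] <= [2, 0, 0]? False
Relation: before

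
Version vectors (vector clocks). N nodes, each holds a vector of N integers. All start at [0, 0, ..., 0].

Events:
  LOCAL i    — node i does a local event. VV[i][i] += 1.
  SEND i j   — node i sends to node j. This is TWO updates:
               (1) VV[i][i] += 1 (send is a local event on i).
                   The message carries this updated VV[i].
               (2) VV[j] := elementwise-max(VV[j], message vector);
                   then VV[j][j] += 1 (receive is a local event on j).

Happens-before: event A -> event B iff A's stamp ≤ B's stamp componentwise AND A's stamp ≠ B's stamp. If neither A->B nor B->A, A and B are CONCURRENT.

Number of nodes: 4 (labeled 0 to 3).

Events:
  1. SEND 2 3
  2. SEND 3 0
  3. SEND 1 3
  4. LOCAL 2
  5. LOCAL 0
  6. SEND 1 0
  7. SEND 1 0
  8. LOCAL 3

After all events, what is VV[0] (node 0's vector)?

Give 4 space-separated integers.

Initial: VV[0]=[0, 0, 0, 0]
Initial: VV[1]=[0, 0, 0, 0]
Initial: VV[2]=[0, 0, 0, 0]
Initial: VV[3]=[0, 0, 0, 0]
Event 1: SEND 2->3: VV[2][2]++ -> VV[2]=[0, 0, 1, 0], msg_vec=[0, 0, 1, 0]; VV[3]=max(VV[3],msg_vec) then VV[3][3]++ -> VV[3]=[0, 0, 1, 1]
Event 2: SEND 3->0: VV[3][3]++ -> VV[3]=[0, 0, 1, 2], msg_vec=[0, 0, 1, 2]; VV[0]=max(VV[0],msg_vec) then VV[0][0]++ -> VV[0]=[1, 0, 1, 2]
Event 3: SEND 1->3: VV[1][1]++ -> VV[1]=[0, 1, 0, 0], msg_vec=[0, 1, 0, 0]; VV[3]=max(VV[3],msg_vec) then VV[3][3]++ -> VV[3]=[0, 1, 1, 3]
Event 4: LOCAL 2: VV[2][2]++ -> VV[2]=[0, 0, 2, 0]
Event 5: LOCAL 0: VV[0][0]++ -> VV[0]=[2, 0, 1, 2]
Event 6: SEND 1->0: VV[1][1]++ -> VV[1]=[0, 2, 0, 0], msg_vec=[0, 2, 0, 0]; VV[0]=max(VV[0],msg_vec) then VV[0][0]++ -> VV[0]=[3, 2, 1, 2]
Event 7: SEND 1->0: VV[1][1]++ -> VV[1]=[0, 3, 0, 0], msg_vec=[0, 3, 0, 0]; VV[0]=max(VV[0],msg_vec) then VV[0][0]++ -> VV[0]=[4, 3, 1, 2]
Event 8: LOCAL 3: VV[3][3]++ -> VV[3]=[0, 1, 1, 4]
Final vectors: VV[0]=[4, 3, 1, 2]; VV[1]=[0, 3, 0, 0]; VV[2]=[0, 0, 2, 0]; VV[3]=[0, 1, 1, 4]

Answer: 4 3 1 2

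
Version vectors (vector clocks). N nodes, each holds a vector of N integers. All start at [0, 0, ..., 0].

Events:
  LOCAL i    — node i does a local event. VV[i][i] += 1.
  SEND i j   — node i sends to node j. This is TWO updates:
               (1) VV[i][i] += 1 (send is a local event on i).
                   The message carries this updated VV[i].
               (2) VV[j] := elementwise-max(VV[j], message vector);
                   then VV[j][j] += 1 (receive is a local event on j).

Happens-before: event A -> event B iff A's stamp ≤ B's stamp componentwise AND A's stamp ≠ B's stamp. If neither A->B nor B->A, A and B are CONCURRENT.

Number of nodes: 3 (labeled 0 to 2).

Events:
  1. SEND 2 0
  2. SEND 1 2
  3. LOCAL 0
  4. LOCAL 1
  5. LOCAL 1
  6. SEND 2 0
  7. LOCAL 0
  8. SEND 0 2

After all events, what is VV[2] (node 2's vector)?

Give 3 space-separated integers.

Initial: VV[0]=[0, 0, 0]
Initial: VV[1]=[0, 0, 0]
Initial: VV[2]=[0, 0, 0]
Event 1: SEND 2->0: VV[2][2]++ -> VV[2]=[0, 0, 1], msg_vec=[0, 0, 1]; VV[0]=max(VV[0],msg_vec) then VV[0][0]++ -> VV[0]=[1, 0, 1]
Event 2: SEND 1->2: VV[1][1]++ -> VV[1]=[0, 1, 0], msg_vec=[0, 1, 0]; VV[2]=max(VV[2],msg_vec) then VV[2][2]++ -> VV[2]=[0, 1, 2]
Event 3: LOCAL 0: VV[0][0]++ -> VV[0]=[2, 0, 1]
Event 4: LOCAL 1: VV[1][1]++ -> VV[1]=[0, 2, 0]
Event 5: LOCAL 1: VV[1][1]++ -> VV[1]=[0, 3, 0]
Event 6: SEND 2->0: VV[2][2]++ -> VV[2]=[0, 1, 3], msg_vec=[0, 1, 3]; VV[0]=max(VV[0],msg_vec) then VV[0][0]++ -> VV[0]=[3, 1, 3]
Event 7: LOCAL 0: VV[0][0]++ -> VV[0]=[4, 1, 3]
Event 8: SEND 0->2: VV[0][0]++ -> VV[0]=[5, 1, 3], msg_vec=[5, 1, 3]; VV[2]=max(VV[2],msg_vec) then VV[2][2]++ -> VV[2]=[5, 1, 4]
Final vectors: VV[0]=[5, 1, 3]; VV[1]=[0, 3, 0]; VV[2]=[5, 1, 4]

Answer: 5 1 4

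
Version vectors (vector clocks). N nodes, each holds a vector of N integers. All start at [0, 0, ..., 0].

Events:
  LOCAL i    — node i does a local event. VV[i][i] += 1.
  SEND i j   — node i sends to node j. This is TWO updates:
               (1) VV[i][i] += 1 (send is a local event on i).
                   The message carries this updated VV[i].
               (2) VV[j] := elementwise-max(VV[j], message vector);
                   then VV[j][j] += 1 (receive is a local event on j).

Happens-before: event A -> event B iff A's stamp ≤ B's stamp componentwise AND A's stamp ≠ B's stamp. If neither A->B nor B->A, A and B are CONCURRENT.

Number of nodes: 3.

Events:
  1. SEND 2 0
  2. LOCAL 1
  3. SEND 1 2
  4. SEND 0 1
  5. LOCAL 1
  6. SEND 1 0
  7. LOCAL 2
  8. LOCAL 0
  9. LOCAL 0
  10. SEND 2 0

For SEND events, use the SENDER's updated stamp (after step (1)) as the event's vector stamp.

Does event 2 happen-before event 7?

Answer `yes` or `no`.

Answer: yes

Derivation:
Initial: VV[0]=[0, 0, 0]
Initial: VV[1]=[0, 0, 0]
Initial: VV[2]=[0, 0, 0]
Event 1: SEND 2->0: VV[2][2]++ -> VV[2]=[0, 0, 1], msg_vec=[0, 0, 1]; VV[0]=max(VV[0],msg_vec) then VV[0][0]++ -> VV[0]=[1, 0, 1]
Event 2: LOCAL 1: VV[1][1]++ -> VV[1]=[0, 1, 0]
Event 3: SEND 1->2: VV[1][1]++ -> VV[1]=[0, 2, 0], msg_vec=[0, 2, 0]; VV[2]=max(VV[2],msg_vec) then VV[2][2]++ -> VV[2]=[0, 2, 2]
Event 4: SEND 0->1: VV[0][0]++ -> VV[0]=[2, 0, 1], msg_vec=[2, 0, 1]; VV[1]=max(VV[1],msg_vec) then VV[1][1]++ -> VV[1]=[2, 3, 1]
Event 5: LOCAL 1: VV[1][1]++ -> VV[1]=[2, 4, 1]
Event 6: SEND 1->0: VV[1][1]++ -> VV[1]=[2, 5, 1], msg_vec=[2, 5, 1]; VV[0]=max(VV[0],msg_vec) then VV[0][0]++ -> VV[0]=[3, 5, 1]
Event 7: LOCAL 2: VV[2][2]++ -> VV[2]=[0, 2, 3]
Event 8: LOCAL 0: VV[0][0]++ -> VV[0]=[4, 5, 1]
Event 9: LOCAL 0: VV[0][0]++ -> VV[0]=[5, 5, 1]
Event 10: SEND 2->0: VV[2][2]++ -> VV[2]=[0, 2, 4], msg_vec=[0, 2, 4]; VV[0]=max(VV[0],msg_vec) then VV[0][0]++ -> VV[0]=[6, 5, 4]
Event 2 stamp: [0, 1, 0]
Event 7 stamp: [0, 2, 3]
[0, 1, 0] <= [0, 2, 3]? True. Equal? False. Happens-before: True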